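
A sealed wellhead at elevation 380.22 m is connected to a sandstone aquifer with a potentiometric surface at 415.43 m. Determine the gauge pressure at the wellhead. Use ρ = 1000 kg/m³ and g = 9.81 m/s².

P ≈ 345 kPa

Head above the cap: Δh = 415.43 − 380.22 = 35.21 m.
P = ρgΔh = 1000 × 9.81 × 35.21 = 345410 Pa ≈ 345 kPa.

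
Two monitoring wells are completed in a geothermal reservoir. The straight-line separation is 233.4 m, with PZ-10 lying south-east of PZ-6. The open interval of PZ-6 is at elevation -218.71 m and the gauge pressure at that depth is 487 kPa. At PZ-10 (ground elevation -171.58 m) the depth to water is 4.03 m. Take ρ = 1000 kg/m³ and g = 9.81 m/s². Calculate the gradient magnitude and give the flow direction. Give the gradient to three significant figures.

i ≈ 0.0280; groundwater flows toward the south-east

Pressure head at PZ-6: ψ = P/(ρg) = 487×1000 / (1000 × 9.81) = 49.64 m.
Total head at PZ-6: h = z + ψ = -218.71 + 49.64 = -169.07 m.
Total head at PZ-10: h = -171.58 − 4.03 = -175.61 m.
Head difference: h(PZ-6) − h(PZ-10) = -169.07 − (-175.61) = 6.54 m.
Hydraulic gradient: i = |Δh| / L = 6.54 / 233.4 = 0.0280.
Flow is from higher to lower head: from PZ-6 toward PZ-10, i.e. toward the south-east.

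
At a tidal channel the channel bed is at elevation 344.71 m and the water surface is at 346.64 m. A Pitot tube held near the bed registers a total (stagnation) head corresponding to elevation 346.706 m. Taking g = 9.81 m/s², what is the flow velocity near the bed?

Near the bed, under hydrostatic conditions, the piezometric head (z + ψ) equals the free-surface elevation, 346.64 m.
Velocity head = total − piezometric = 346.706 − 346.64 = 0.066 m.
v = √(2g·h_v) = √(2 × 9.81 × 0.066) = 1.14 m/s.

v ≈ 1.14 m/s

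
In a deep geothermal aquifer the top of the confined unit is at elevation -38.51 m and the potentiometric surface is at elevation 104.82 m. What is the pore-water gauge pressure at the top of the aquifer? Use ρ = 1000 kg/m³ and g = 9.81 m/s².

Pressure head at the aquifer top: ψ = h − z = 104.82 − (-38.51) = 143.33 m.
P = ρgψ = 1000 × 9.81 × 143.33 = 1406067 Pa ≈ 1410 kPa.

P ≈ 1410 kPa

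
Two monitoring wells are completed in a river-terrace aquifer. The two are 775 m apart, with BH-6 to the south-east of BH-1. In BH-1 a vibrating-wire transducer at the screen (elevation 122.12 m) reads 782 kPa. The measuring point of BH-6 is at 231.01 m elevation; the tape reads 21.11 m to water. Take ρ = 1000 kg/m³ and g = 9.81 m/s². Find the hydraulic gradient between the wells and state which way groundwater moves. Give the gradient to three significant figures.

i ≈ 0.0104; groundwater flows toward the north-west

Pressure head at BH-1: ψ = P/(ρg) = 782×1000 / (1000 × 9.81) = 79.71 m.
Total head at BH-1: h = z + ψ = 122.12 + 79.71 = 201.83 m.
Total head at BH-6: h = 231.01 − 21.11 = 209.90 m.
Head difference: h(BH-1) − h(BH-6) = 201.83 − 209.90 = -8.07 m.
Hydraulic gradient: i = |Δh| / L = 8.07 / 775 = 0.0104.
Flow is from higher to lower head: from BH-6 toward BH-1, i.e. toward the north-west.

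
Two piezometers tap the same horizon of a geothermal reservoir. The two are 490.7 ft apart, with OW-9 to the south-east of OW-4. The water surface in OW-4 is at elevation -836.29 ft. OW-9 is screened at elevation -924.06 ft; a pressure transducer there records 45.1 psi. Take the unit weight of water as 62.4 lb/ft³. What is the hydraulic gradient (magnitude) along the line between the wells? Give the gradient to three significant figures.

i ≈ 0.0332

Total head at OW-4: h = -836.29 ft (water level in the piezometer is the total head).
Pressure head at OW-9: ψ = 144·P/γ = 144 × 45.1 / 62.4 = 104.08 ft.
Total head at OW-9: h = z + ψ = -924.06 + 104.08 = -819.98 ft.
Head difference: h(OW-4) − h(OW-9) = -836.29 − (-819.98) = -16.31 ft.
Hydraulic gradient: i = |Δh| / L = 16.31 / 490.7 = 0.0332.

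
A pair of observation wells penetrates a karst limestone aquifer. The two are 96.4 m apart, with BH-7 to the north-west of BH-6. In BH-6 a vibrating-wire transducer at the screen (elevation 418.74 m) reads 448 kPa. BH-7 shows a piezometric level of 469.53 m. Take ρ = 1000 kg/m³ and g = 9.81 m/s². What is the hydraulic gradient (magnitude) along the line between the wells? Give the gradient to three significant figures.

Pressure head at BH-6: ψ = P/(ρg) = 448×1000 / (1000 × 9.81) = 45.67 m.
Total head at BH-6: h = z + ψ = 418.74 + 45.67 = 464.41 m.
Total head at BH-7: h = 469.53 m (water level in the piezometer is the total head).
Head difference: h(BH-6) − h(BH-7) = 464.41 − 469.53 = -5.12 m.
Hydraulic gradient: i = |Δh| / L = 5.12 / 96.4 = 0.0531.

i ≈ 0.0531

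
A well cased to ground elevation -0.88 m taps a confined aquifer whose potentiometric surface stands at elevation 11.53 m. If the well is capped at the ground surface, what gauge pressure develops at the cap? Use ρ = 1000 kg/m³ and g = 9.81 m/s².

P ≈ 122 kPa

Head above the cap: Δh = 11.53 − (-0.88) = 12.41 m.
P = ρgΔh = 1000 × 9.81 × 12.41 = 121742 Pa ≈ 122 kPa.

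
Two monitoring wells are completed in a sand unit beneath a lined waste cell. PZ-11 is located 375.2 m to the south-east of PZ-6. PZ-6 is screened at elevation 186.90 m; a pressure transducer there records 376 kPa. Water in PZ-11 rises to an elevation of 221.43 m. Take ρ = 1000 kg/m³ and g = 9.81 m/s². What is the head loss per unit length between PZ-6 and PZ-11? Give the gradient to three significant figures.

i ≈ 0.0101 m/m

Pressure head at PZ-6: ψ = P/(ρg) = 376×1000 / (1000 × 9.81) = 38.33 m.
Total head at PZ-6: h = z + ψ = 186.90 + 38.33 = 225.23 m.
Total head at PZ-11: h = 221.43 m (water level in the piezometer is the total head).
Head difference: h(PZ-6) − h(PZ-11) = 225.23 − 221.43 = 3.80 m.
Hydraulic gradient: i = |Δh| / L = 3.80 / 375.2 = 0.0101.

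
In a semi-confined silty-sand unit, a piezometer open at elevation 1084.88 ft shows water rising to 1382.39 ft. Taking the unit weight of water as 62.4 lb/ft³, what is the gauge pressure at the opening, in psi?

P ≈ 129 psi

Pressure head ψ = h − z = 1382.39 − 1084.88 = 297.51 ft.
P = γ·ψ / 144 = 62.4 × 297.51 / 144 = 129 psi.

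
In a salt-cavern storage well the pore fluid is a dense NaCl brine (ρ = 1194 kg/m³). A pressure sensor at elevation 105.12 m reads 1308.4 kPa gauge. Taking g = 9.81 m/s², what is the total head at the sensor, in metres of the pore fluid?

ψ = P/(ρg) = 1308.4×1000 / (1194 × 9.81) = 111.70 m.
h = z + ψ = 105.12 + 111.70 = 216.82 m.

h ≈ 216.82 m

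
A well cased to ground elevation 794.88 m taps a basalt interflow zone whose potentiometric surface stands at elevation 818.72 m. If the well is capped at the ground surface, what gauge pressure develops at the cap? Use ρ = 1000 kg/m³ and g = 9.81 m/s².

Head above the cap: Δh = 818.72 − 794.88 = 23.84 m.
P = ρgΔh = 1000 × 9.81 × 23.84 = 233870 Pa ≈ 234 kPa.

P ≈ 234 kPa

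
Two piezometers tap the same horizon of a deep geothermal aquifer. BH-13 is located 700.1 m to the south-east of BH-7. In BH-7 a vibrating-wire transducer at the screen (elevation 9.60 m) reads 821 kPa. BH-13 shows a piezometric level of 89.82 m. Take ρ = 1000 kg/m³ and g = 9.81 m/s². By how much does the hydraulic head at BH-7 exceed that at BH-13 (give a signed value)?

Pressure head at BH-7: ψ = P/(ρg) = 821×1000 / (1000 × 9.81) = 83.69 m.
Total head at BH-7: h = z + ψ = 9.60 + 83.69 = 93.29 m.
Total head at BH-13: h = 89.82 m (water level in the piezometer is the total head).
Head difference: h(BH-7) − h(BH-13) = 93.29 − 89.82 = 3.47 m.

Δh ≈ 3.47 m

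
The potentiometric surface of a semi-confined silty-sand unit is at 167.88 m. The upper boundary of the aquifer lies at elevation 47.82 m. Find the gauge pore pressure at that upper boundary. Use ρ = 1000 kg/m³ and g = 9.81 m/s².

Pressure head at the aquifer top: ψ = h − z = 167.88 − 47.82 = 120.06 m.
P = ρgψ = 1000 × 9.81 × 120.06 = 1177789 Pa ≈ 1180 kPa.

P ≈ 1180 kPa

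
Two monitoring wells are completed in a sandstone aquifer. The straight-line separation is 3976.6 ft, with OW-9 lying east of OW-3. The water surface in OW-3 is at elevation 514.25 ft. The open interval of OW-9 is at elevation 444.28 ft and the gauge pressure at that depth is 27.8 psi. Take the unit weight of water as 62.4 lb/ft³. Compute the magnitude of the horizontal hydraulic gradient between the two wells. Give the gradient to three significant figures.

Total head at OW-3: h = 514.25 ft (water level in the piezometer is the total head).
Pressure head at OW-9: ψ = 144·P/γ = 144 × 27.8 / 62.4 = 64.15 ft.
Total head at OW-9: h = z + ψ = 444.28 + 64.15 = 508.43 ft.
Head difference: h(OW-3) − h(OW-9) = 514.25 − 508.43 = 5.82 ft.
Hydraulic gradient: i = |Δh| / L = 5.82 / 3976.6 = 0.00146.

i ≈ 0.00146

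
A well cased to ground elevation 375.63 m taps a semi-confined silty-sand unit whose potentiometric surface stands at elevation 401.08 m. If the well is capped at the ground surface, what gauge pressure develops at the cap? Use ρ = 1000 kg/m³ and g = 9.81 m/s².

P ≈ 250 kPa

Head above the cap: Δh = 401.08 − 375.63 = 25.45 m.
P = ρgΔh = 1000 × 9.81 × 25.45 = 249664 Pa ≈ 250 kPa.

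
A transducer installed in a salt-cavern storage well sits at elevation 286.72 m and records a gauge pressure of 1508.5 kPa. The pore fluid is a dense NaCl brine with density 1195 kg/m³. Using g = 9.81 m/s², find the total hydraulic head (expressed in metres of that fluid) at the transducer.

h ≈ 415.40 m

ψ = P/(ρg) = 1508.5×1000 / (1195 × 9.81) = 128.68 m.
h = z + ψ = 286.72 + 128.68 = 415.40 m.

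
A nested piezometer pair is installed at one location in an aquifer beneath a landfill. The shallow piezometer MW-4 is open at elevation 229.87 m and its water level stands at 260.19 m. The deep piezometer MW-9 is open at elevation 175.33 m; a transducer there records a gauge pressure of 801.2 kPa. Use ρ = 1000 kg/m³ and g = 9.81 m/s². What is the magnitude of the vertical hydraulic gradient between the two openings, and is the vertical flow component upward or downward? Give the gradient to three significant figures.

|i_v| ≈ 0.0585; vertical flow is downward

Total head at MW-4: h = 260.19 m (water level in the standpipe).
Pressure head at MW-9: ψ = P/(ρg) = 801.2×1000 / (1000 × 9.81) = 81.67 m.
Total head at MW-9: h = z + ψ = 175.33 + 81.67 = 257.00 m.
Δh = h(MW-4) − h(MW-9) = 260.19 − 257.00 = 3.19 m.
Vertical separation Δz = 229.87 − 175.33 = 54.54 m.
|i_v| = |Δh| / Δz = 3.19 / 54.54 = 0.0585.
Head is higher in the shallow piezometer, so vertical flow is downward (recharge condition).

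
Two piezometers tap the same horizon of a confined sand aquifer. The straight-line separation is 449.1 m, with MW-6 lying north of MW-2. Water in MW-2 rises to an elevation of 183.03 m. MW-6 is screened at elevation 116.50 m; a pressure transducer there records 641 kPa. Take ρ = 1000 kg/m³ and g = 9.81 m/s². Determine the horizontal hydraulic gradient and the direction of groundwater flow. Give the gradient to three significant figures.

i ≈ 0.00265; groundwater flows toward the north

Total head at MW-2: h = 183.03 m (water level in the piezometer is the total head).
Pressure head at MW-6: ψ = P/(ρg) = 641×1000 / (1000 × 9.81) = 65.34 m.
Total head at MW-6: h = z + ψ = 116.50 + 65.34 = 181.84 m.
Head difference: h(MW-2) − h(MW-6) = 183.03 − 181.84 = 1.19 m.
Hydraulic gradient: i = |Δh| / L = 1.19 / 449.1 = 0.00265.
Flow is from higher to lower head: from MW-2 toward MW-6, i.e. toward the north.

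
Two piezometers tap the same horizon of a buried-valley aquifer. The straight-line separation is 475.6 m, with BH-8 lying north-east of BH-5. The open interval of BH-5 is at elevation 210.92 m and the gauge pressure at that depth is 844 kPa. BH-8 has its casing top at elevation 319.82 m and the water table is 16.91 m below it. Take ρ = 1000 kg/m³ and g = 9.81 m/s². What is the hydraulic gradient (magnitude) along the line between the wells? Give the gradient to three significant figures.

i ≈ 0.0125

Pressure head at BH-5: ψ = P/(ρg) = 844×1000 / (1000 × 9.81) = 86.03 m.
Total head at BH-5: h = z + ψ = 210.92 + 86.03 = 296.95 m.
Total head at BH-8: h = 319.82 − 16.91 = 302.91 m.
Head difference: h(BH-5) − h(BH-8) = 296.95 − 302.91 = -5.96 m.
Hydraulic gradient: i = |Δh| / L = 5.96 / 475.6 = 0.0125.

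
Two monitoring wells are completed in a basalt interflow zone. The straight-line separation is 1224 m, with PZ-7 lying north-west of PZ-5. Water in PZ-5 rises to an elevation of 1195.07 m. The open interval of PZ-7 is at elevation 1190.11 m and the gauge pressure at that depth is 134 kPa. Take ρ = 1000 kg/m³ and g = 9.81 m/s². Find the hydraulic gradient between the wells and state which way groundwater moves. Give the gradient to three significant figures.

i ≈ 0.00711; groundwater flows toward the south-east

Total head at PZ-5: h = 1195.07 m (water level in the piezometer is the total head).
Pressure head at PZ-7: ψ = P/(ρg) = 134×1000 / (1000 × 9.81) = 13.66 m.
Total head at PZ-7: h = z + ψ = 1190.11 + 13.66 = 1203.77 m.
Head difference: h(PZ-5) − h(PZ-7) = 1195.07 − 1203.77 = -8.70 m.
Hydraulic gradient: i = |Δh| / L = 8.70 / 1224 = 0.00711.
Flow is from higher to lower head: from PZ-7 toward PZ-5, i.e. toward the south-east.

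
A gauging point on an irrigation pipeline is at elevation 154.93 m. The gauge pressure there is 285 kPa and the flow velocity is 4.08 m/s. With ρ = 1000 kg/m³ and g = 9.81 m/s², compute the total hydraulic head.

Pressure head ψ = P/(ρg) = 285×1000 / (1000 × 9.81) = 29.05 m.
Velocity head = v²/(2g) = 4.08² / (2 × 9.81) = 0.848 m.
h = z + ψ + v²/(2g) = 154.93 + 29.05 + 0.848 = 184.83 m.

h ≈ 184.83 m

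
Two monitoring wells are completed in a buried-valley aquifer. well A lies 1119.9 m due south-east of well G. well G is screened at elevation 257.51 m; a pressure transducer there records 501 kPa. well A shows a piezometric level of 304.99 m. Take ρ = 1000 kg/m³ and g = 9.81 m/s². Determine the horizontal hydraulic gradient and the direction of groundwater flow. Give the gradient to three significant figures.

i ≈ 0.00321; groundwater flows toward the south-east

Pressure head at well G: ψ = P/(ρg) = 501×1000 / (1000 × 9.81) = 51.07 m.
Total head at well G: h = z + ψ = 257.51 + 51.07 = 308.58 m.
Total head at well A: h = 304.99 m (water level in the piezometer is the total head).
Head difference: h(well G) − h(well A) = 308.58 − 304.99 = 3.59 m.
Hydraulic gradient: i = |Δh| / L = 3.59 / 1119.9 = 0.00321.
Flow is from higher to lower head: from well G toward well A, i.e. toward the south-east.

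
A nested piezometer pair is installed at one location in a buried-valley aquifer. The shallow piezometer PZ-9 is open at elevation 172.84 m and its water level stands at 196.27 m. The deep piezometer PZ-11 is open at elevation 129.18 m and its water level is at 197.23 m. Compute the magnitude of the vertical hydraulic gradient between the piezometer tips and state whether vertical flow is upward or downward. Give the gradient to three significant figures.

|i_v| ≈ 0.0220; vertical flow is upward

Total head at PZ-9: h = 196.27 m (water level in the standpipe).
Total head at PZ-11: h = 197.23 m.
Δh = h(PZ-9) − h(PZ-11) = 196.27 − 197.23 = -0.96 m.
Vertical separation Δz = 172.84 − 129.18 = 43.66 m.
|i_v| = |Δh| / Δz = 0.96 / 43.66 = 0.0220.
Head is higher in the deep piezometer, so vertical flow is upward (discharge condition).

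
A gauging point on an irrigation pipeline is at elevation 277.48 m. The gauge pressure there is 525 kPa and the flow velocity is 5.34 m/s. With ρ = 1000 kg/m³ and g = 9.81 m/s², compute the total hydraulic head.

Pressure head ψ = P/(ρg) = 525×1000 / (1000 × 9.81) = 53.52 m.
Velocity head = v²/(2g) = 5.34² / (2 × 9.81) = 1.453 m.
h = z + ψ + v²/(2g) = 277.48 + 53.52 + 1.453 = 332.45 m.

h ≈ 332.45 m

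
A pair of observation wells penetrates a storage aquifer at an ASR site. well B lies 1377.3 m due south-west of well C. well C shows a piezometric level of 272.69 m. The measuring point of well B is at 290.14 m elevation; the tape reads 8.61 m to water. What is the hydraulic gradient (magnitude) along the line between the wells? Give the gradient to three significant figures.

Total head at well C: h = 272.69 m (water level in the piezometer is the total head).
Total head at well B: h = 290.14 − 8.61 = 281.53 m.
Head difference: h(well C) − h(well B) = 272.69 − 281.53 = -8.84 m.
Hydraulic gradient: i = |Δh| / L = 8.84 / 1377.3 = 0.00642.

i ≈ 0.00642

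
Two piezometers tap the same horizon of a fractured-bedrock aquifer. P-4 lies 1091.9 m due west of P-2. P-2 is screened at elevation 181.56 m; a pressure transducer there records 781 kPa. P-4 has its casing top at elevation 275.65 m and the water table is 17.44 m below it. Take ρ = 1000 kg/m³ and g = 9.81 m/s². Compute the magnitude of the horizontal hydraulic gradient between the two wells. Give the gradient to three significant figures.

i ≈ 0.00271

Pressure head at P-2: ψ = P/(ρg) = 781×1000 / (1000 × 9.81) = 79.61 m.
Total head at P-2: h = z + ψ = 181.56 + 79.61 = 261.17 m.
Total head at P-4: h = 275.65 − 17.44 = 258.21 m.
Head difference: h(P-2) − h(P-4) = 261.17 − 258.21 = 2.96 m.
Hydraulic gradient: i = |Δh| / L = 2.96 / 1091.9 = 0.00271.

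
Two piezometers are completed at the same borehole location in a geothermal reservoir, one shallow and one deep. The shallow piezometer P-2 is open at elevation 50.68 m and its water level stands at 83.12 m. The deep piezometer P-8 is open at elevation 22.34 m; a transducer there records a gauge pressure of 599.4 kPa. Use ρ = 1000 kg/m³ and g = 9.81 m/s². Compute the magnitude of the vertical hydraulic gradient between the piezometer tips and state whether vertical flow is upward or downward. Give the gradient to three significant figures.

|i_v| ≈ 0.0113; vertical flow is upward

Total head at P-2: h = 83.12 m (water level in the standpipe).
Pressure head at P-8: ψ = P/(ρg) = 599.4×1000 / (1000 × 9.81) = 61.10 m.
Total head at P-8: h = z + ψ = 22.34 + 61.10 = 83.44 m.
Δh = h(P-2) − h(P-8) = 83.12 − 83.44 = -0.32 m.
Vertical separation Δz = 50.68 − 22.34 = 28.34 m.
|i_v| = |Δh| / Δz = 0.32 / 28.34 = 0.0113.
Head is higher in the deep piezometer, so vertical flow is upward (discharge condition).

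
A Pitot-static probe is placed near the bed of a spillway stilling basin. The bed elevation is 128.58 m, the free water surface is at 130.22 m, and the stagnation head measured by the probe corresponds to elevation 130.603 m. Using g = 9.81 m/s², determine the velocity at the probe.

v ≈ 2.74 m/s

Near the bed, under hydrostatic conditions, the piezometric head (z + ψ) equals the free-surface elevation, 130.22 m.
Velocity head = total − piezometric = 130.603 − 130.22 = 0.383 m.
v = √(2g·h_v) = √(2 × 9.81 × 0.383) = 2.74 m/s.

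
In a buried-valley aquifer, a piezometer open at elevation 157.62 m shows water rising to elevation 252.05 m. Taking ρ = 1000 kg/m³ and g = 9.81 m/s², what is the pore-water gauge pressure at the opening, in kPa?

Pressure head ψ = h − z = 252.05 − 157.62 = 94.43 m.
P = ρgψ = 1000 × 9.81 × 94.43 = 926358 Pa ≈ 926 kPa.

P ≈ 926 kPa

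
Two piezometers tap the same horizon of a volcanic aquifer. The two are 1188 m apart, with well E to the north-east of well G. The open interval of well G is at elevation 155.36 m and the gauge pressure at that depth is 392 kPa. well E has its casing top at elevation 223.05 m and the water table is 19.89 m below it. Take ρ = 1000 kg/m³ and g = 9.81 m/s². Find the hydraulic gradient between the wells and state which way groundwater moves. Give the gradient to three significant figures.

i ≈ 0.00660; groundwater flows toward the south-west

Pressure head at well G: ψ = P/(ρg) = 392×1000 / (1000 × 9.81) = 39.96 m.
Total head at well G: h = z + ψ = 155.36 + 39.96 = 195.32 m.
Total head at well E: h = 223.05 − 19.89 = 203.16 m.
Head difference: h(well G) − h(well E) = 195.32 − 203.16 = -7.84 m.
Hydraulic gradient: i = |Δh| / L = 7.84 / 1188 = 0.00660.
Flow is from higher to lower head: from well E toward well G, i.e. toward the south-west.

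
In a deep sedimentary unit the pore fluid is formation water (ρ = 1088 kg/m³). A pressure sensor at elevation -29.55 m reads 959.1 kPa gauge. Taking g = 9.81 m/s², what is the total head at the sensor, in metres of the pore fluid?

h ≈ 60.31 m

ψ = P/(ρg) = 959.1×1000 / (1088 × 9.81) = 89.86 m.
h = z + ψ = -29.55 + 89.86 = 60.31 m.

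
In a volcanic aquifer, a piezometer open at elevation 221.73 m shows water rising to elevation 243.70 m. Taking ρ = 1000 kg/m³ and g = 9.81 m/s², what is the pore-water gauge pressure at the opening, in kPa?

P ≈ 216 kPa

Pressure head ψ = h − z = 243.70 − 221.73 = 21.97 m.
P = ρgψ = 1000 × 9.81 × 21.97 = 215526 Pa ≈ 216 kPa.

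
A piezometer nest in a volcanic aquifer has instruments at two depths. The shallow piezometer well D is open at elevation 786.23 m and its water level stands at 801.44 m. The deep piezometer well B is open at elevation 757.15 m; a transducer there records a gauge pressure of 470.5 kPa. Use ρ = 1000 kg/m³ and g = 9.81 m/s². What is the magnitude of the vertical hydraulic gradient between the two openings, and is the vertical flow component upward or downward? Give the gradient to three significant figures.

|i_v| ≈ 0.126; vertical flow is upward

Total head at well D: h = 801.44 m (water level in the standpipe).
Pressure head at well B: ψ = P/(ρg) = 470.5×1000 / (1000 × 9.81) = 47.96 m.
Total head at well B: h = z + ψ = 757.15 + 47.96 = 805.11 m.
Δh = h(well D) − h(well B) = 801.44 − 805.11 = -3.67 m.
Vertical separation Δz = 786.23 − 757.15 = 29.08 m.
|i_v| = |Δh| / Δz = 3.67 / 29.08 = 0.126.
Head is higher in the deep piezometer, so vertical flow is upward (discharge condition).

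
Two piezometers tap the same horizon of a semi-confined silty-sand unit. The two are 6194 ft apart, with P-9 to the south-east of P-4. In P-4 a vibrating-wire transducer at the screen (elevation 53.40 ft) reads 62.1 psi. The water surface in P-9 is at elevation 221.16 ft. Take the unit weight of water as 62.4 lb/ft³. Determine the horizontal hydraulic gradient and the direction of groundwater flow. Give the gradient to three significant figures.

Pressure head at P-4: ψ = 144·P/γ = 144 × 62.1 / 62.4 = 143.31 ft.
Total head at P-4: h = z + ψ = 53.40 + 143.31 = 196.71 ft.
Total head at P-9: h = 221.16 ft (water level in the piezometer is the total head).
Head difference: h(P-4) − h(P-9) = 196.71 − 221.16 = -24.45 ft.
Hydraulic gradient: i = |Δh| / L = 24.45 / 6194 = 0.00395.
Flow is from higher to lower head: from P-9 toward P-4, i.e. toward the north-west.

i ≈ 0.00395; groundwater flows toward the north-west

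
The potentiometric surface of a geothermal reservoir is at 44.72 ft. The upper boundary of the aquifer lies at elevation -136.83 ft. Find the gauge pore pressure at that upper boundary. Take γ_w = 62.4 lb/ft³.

Pressure head at the aquifer top: ψ = h − z = 44.72 − (-136.83) = 181.55 ft.
P = γψ/144 = 62.4 × 181.55 / 144 = 78.7 psi.

P ≈ 78.7 psi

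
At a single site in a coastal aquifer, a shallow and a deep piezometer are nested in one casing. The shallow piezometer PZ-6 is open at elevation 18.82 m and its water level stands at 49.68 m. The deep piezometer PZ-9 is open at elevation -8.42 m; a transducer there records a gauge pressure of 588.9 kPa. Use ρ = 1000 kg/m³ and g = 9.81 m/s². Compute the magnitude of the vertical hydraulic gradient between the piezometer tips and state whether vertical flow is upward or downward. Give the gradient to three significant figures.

Total head at PZ-6: h = 49.68 m (water level in the standpipe).
Pressure head at PZ-9: ψ = P/(ρg) = 588.9×1000 / (1000 × 9.81) = 60.03 m.
Total head at PZ-9: h = z + ψ = -8.42 + 60.03 = 51.61 m.
Δh = h(PZ-6) − h(PZ-9) = 49.68 − 51.61 = -1.93 m.
Vertical separation Δz = 18.82 − (-8.42) = 27.24 m.
|i_v| = |Δh| / Δz = 1.93 / 27.24 = 0.0709.
Head is higher in the deep piezometer, so vertical flow is upward (discharge condition).

|i_v| ≈ 0.0709; vertical flow is upward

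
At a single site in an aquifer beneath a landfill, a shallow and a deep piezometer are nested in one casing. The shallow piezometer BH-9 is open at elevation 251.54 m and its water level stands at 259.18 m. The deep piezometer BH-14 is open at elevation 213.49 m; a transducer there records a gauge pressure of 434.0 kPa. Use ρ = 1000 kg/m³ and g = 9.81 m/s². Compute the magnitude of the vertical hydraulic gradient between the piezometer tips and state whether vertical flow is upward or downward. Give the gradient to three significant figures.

Total head at BH-9: h = 259.18 m (water level in the standpipe).
Pressure head at BH-14: ψ = P/(ρg) = 434.0×1000 / (1000 × 9.81) = 44.24 m.
Total head at BH-14: h = z + ψ = 213.49 + 44.24 = 257.73 m.
Δh = h(BH-9) − h(BH-14) = 259.18 − 257.73 = 1.45 m.
Vertical separation Δz = 251.54 − 213.49 = 38.05 m.
|i_v| = |Δh| / Δz = 1.45 / 38.05 = 0.0381.
Head is higher in the shallow piezometer, so vertical flow is downward (recharge condition).

|i_v| ≈ 0.0381; vertical flow is downward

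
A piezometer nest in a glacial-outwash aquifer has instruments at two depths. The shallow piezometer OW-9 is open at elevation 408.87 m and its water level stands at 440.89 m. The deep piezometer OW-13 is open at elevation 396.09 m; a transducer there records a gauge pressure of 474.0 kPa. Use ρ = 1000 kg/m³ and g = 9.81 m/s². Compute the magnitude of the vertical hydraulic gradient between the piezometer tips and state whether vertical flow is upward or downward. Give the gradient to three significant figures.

Total head at OW-9: h = 440.89 m (water level in the standpipe).
Pressure head at OW-13: ψ = P/(ρg) = 474.0×1000 / (1000 × 9.81) = 48.32 m.
Total head at OW-13: h = z + ψ = 396.09 + 48.32 = 444.41 m.
Δh = h(OW-9) − h(OW-13) = 440.89 − 444.41 = -3.52 m.
Vertical separation Δz = 408.87 − 396.09 = 12.78 m.
|i_v| = |Δh| / Δz = 3.52 / 12.78 = 0.275.
Head is higher in the deep piezometer, so vertical flow is upward (discharge condition).

|i_v| ≈ 0.275; vertical flow is upward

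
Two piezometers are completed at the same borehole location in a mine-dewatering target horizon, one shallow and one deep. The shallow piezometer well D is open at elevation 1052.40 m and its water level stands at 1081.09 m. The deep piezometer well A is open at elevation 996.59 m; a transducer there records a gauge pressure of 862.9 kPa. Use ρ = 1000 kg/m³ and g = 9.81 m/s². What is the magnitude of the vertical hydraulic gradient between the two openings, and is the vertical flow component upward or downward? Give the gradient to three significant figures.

Total head at well D: h = 1081.09 m (water level in the standpipe).
Pressure head at well A: ψ = P/(ρg) = 862.9×1000 / (1000 × 9.81) = 87.96 m.
Total head at well A: h = z + ψ = 996.59 + 87.96 = 1084.55 m.
Δh = h(well D) − h(well A) = 1081.09 − 1084.55 = -3.46 m.
Vertical separation Δz = 1052.40 − 996.59 = 55.81 m.
|i_v| = |Δh| / Δz = 3.46 / 55.81 = 0.0620.
Head is higher in the deep piezometer, so vertical flow is upward (discharge condition).

|i_v| ≈ 0.0620; vertical flow is upward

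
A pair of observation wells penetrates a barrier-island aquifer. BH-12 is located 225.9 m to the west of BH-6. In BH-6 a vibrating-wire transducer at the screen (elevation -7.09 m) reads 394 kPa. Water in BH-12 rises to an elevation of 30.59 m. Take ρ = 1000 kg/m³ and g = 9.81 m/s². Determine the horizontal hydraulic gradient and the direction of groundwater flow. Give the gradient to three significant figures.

i ≈ 0.0110; groundwater flows toward the west

Pressure head at BH-6: ψ = P/(ρg) = 394×1000 / (1000 × 9.81) = 40.16 m.
Total head at BH-6: h = z + ψ = -7.09 + 40.16 = 33.07 m.
Total head at BH-12: h = 30.59 m (water level in the piezometer is the total head).
Head difference: h(BH-6) − h(BH-12) = 33.07 − 30.59 = 2.48 m.
Hydraulic gradient: i = |Δh| / L = 2.48 / 225.9 = 0.0110.
Flow is from higher to lower head: from BH-6 toward BH-12, i.e. toward the west.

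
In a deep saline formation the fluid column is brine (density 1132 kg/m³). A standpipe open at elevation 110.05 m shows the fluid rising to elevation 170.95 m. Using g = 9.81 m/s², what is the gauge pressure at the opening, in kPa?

P ≈ 676 kPa

Pressure head ψ = h − z = 170.95 − 110.05 = 60.90 m.
P = ρgψ = 1132 × 9.81 × 60.90 = 676290 Pa ≈ 676 kPa.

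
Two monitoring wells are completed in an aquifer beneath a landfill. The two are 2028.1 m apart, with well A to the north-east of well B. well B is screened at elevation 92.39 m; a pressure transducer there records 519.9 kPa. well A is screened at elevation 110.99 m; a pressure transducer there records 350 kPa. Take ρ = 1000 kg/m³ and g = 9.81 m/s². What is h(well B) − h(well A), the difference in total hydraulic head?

Δh ≈ -1.28 m

Pressure head at well B: ψ = P/(ρg) = 519.9×1000 / (1000 × 9.81) = 53.00 m.
Total head at well B: h = z + ψ = 92.39 + 53.00 = 145.39 m.
Pressure head at well A: ψ = P/(ρg) = 350×1000 / (1000 × 9.81) = 35.68 m.
Total head at well A: h = z + ψ = 110.99 + 35.68 = 146.67 m.
Head difference: h(well B) − h(well A) = 145.39 − 146.67 = -1.28 m.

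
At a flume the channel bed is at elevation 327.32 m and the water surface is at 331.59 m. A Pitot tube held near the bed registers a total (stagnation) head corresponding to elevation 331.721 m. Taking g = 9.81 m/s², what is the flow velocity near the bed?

v ≈ 1.60 m/s

Near the bed, under hydrostatic conditions, the piezometric head (z + ψ) equals the free-surface elevation, 331.59 m.
Velocity head = total − piezometric = 331.721 − 331.59 = 0.131 m.
v = √(2g·h_v) = √(2 × 9.81 × 0.131) = 1.60 m/s.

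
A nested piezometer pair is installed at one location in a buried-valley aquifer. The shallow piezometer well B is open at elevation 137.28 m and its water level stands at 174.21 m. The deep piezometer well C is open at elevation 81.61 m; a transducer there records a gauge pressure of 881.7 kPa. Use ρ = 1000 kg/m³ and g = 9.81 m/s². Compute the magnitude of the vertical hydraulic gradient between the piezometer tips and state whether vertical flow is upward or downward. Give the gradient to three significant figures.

Total head at well B: h = 174.21 m (water level in the standpipe).
Pressure head at well C: ψ = P/(ρg) = 881.7×1000 / (1000 × 9.81) = 89.88 m.
Total head at well C: h = z + ψ = 81.61 + 89.88 = 171.49 m.
Δh = h(well B) − h(well C) = 174.21 − 171.49 = 2.72 m.
Vertical separation Δz = 137.28 − 81.61 = 55.67 m.
|i_v| = |Δh| / Δz = 2.72 / 55.67 = 0.0489.
Head is higher in the shallow piezometer, so vertical flow is downward (recharge condition).

|i_v| ≈ 0.0489; vertical flow is downward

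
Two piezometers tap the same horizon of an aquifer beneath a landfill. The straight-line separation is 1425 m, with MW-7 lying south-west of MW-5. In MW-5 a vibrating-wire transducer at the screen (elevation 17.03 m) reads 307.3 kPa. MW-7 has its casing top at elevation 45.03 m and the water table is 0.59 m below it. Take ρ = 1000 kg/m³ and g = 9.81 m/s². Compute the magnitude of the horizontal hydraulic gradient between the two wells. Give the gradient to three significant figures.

i ≈ 0.00275

Pressure head at MW-5: ψ = P/(ρg) = 307.3×1000 / (1000 × 9.81) = 31.33 m.
Total head at MW-5: h = z + ψ = 17.03 + 31.33 = 48.36 m.
Total head at MW-7: h = 45.03 − 0.59 = 44.44 m.
Head difference: h(MW-5) − h(MW-7) = 48.36 − 44.44 = 3.92 m.
Hydraulic gradient: i = |Δh| / L = 3.92 / 1425 = 0.00275.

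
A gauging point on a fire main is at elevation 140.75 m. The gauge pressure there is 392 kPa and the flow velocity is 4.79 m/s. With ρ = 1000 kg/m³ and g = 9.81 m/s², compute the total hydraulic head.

h ≈ 181.88 m

Pressure head ψ = P/(ρg) = 392×1000 / (1000 × 9.81) = 39.96 m.
Velocity head = v²/(2g) = 4.79² / (2 × 9.81) = 1.169 m.
h = z + ψ + v²/(2g) = 140.75 + 39.96 + 1.169 = 181.88 m.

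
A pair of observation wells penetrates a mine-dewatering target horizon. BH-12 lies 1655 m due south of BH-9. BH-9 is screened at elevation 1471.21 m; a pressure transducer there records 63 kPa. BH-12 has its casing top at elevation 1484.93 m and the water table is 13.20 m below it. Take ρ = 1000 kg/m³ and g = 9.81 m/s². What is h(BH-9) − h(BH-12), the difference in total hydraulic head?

Pressure head at BH-9: ψ = P/(ρg) = 63×1000 / (1000 × 9.81) = 6.42 m.
Total head at BH-9: h = z + ψ = 1471.21 + 6.42 = 1477.63 m.
Total head at BH-12: h = 1484.93 − 13.20 = 1471.73 m.
Head difference: h(BH-9) − h(BH-12) = 1477.63 − 1471.73 = 5.90 m.

Δh ≈ 5.90 m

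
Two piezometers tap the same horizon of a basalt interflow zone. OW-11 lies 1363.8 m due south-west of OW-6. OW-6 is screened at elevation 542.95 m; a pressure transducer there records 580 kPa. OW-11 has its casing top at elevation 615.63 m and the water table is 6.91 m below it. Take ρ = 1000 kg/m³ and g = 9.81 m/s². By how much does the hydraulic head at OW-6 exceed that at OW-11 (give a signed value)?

Pressure head at OW-6: ψ = P/(ρg) = 580×1000 / (1000 × 9.81) = 59.12 m.
Total head at OW-6: h = z + ψ = 542.95 + 59.12 = 602.07 m.
Total head at OW-11: h = 615.63 − 6.91 = 608.72 m.
Head difference: h(OW-6) − h(OW-11) = 602.07 − 608.72 = -6.65 m.

Δh ≈ -6.65 m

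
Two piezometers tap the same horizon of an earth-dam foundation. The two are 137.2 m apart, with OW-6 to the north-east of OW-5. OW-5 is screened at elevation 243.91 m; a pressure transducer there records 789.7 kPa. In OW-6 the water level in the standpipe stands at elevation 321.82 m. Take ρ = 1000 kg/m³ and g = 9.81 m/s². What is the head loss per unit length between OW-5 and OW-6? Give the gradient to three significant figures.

Pressure head at OW-5: ψ = P/(ρg) = 789.7×1000 / (1000 × 9.81) = 80.50 m.
Total head at OW-5: h = z + ψ = 243.91 + 80.50 = 324.41 m.
Total head at OW-6: h = 321.82 m (water level in the piezometer is the total head).
Head difference: h(OW-5) − h(OW-6) = 324.41 − 321.82 = 2.59 m.
Hydraulic gradient: i = |Δh| / L = 2.59 / 137.2 = 0.0189.

i ≈ 0.0189 m/m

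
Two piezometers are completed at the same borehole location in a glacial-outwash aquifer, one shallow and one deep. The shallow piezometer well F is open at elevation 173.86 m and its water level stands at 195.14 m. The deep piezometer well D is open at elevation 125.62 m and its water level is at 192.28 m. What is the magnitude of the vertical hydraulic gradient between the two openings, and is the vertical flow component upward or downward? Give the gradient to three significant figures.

Total head at well F: h = 195.14 m (water level in the standpipe).
Total head at well D: h = 192.28 m.
Δh = h(well F) − h(well D) = 195.14 − 192.28 = 2.86 m.
Vertical separation Δz = 173.86 − 125.62 = 48.24 m.
|i_v| = |Δh| / Δz = 2.86 / 48.24 = 0.0593.
Head is higher in the shallow piezometer, so vertical flow is downward (recharge condition).

|i_v| ≈ 0.0593; vertical flow is downward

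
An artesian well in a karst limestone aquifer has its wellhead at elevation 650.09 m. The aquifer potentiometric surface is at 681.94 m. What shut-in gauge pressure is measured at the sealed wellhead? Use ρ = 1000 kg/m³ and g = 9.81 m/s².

Head above the cap: Δh = 681.94 − 650.09 = 31.85 m.
P = ρgΔh = 1000 × 9.81 × 31.85 = 312448 Pa ≈ 312 kPa.

P ≈ 312 kPa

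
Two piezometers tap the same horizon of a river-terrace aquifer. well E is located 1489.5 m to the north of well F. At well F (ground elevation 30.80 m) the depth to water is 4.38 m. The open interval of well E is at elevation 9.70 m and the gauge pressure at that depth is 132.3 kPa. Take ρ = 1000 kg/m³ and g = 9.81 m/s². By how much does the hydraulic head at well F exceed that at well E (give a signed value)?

Δh ≈ 3.23 m

Total head at well F: h = 30.80 − 4.38 = 26.42 m.
Pressure head at well E: ψ = P/(ρg) = 132.3×1000 / (1000 × 9.81) = 13.49 m.
Total head at well E: h = z + ψ = 9.70 + 13.49 = 23.19 m.
Head difference: h(well F) − h(well E) = 26.42 − 23.19 = 3.23 m.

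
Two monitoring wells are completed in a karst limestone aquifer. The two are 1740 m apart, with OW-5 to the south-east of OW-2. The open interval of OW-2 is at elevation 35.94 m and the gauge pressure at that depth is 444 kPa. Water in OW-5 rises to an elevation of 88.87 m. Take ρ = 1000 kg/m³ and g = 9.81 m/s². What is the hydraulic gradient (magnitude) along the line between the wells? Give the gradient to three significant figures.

i ≈ 0.00441

Pressure head at OW-2: ψ = P/(ρg) = 444×1000 / (1000 × 9.81) = 45.26 m.
Total head at OW-2: h = z + ψ = 35.94 + 45.26 = 81.20 m.
Total head at OW-5: h = 88.87 m (water level in the piezometer is the total head).
Head difference: h(OW-2) − h(OW-5) = 81.20 − 88.87 = -7.67 m.
Hydraulic gradient: i = |Δh| / L = 7.67 / 1740 = 0.00441.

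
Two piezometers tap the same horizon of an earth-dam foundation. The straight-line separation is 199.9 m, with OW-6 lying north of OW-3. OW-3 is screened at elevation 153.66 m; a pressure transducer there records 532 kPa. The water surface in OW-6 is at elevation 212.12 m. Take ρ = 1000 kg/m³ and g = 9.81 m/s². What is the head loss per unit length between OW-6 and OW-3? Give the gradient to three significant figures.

Pressure head at OW-3: ψ = P/(ρg) = 532×1000 / (1000 × 9.81) = 54.23 m.
Total head at OW-3: h = z + ψ = 153.66 + 54.23 = 207.89 m.
Total head at OW-6: h = 212.12 m (water level in the piezometer is the total head).
Head difference: h(OW-3) − h(OW-6) = 207.89 − 212.12 = -4.23 m.
Hydraulic gradient: i = |Δh| / L = 4.23 / 199.9 = 0.0212.

i ≈ 0.0212 m/m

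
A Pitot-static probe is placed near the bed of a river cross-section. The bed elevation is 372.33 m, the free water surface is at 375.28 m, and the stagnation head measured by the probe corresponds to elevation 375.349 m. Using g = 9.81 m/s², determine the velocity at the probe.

v ≈ 1.16 m/s

Near the bed, under hydrostatic conditions, the piezometric head (z + ψ) equals the free-surface elevation, 375.28 m.
Velocity head = total − piezometric = 375.349 − 375.28 = 0.069 m.
v = √(2g·h_v) = √(2 × 9.81 × 0.069) = 1.16 m/s.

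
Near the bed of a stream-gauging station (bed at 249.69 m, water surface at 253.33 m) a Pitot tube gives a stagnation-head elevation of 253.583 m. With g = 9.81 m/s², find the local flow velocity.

v ≈ 2.23 m/s

Near the bed, under hydrostatic conditions, the piezometric head (z + ψ) equals the free-surface elevation, 253.33 m.
Velocity head = total − piezometric = 253.583 − 253.33 = 0.253 m.
v = √(2g·h_v) = √(2 × 9.81 × 0.253) = 2.23 m/s.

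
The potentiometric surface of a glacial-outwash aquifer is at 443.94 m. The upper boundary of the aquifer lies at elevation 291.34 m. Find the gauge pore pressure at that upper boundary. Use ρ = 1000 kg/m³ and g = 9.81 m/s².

Pressure head at the aquifer top: ψ = h − z = 443.94 − 291.34 = 152.60 m.
P = ρgψ = 1000 × 9.81 × 152.60 = 1497006 Pa ≈ 1500 kPa.

P ≈ 1500 kPa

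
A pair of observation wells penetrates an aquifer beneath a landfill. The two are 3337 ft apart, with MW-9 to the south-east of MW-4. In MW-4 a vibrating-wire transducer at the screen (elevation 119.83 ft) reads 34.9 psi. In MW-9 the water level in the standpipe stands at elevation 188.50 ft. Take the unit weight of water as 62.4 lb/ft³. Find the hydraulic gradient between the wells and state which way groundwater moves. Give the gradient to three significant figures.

i ≈ 0.00356; groundwater flows toward the south-east

Pressure head at MW-4: ψ = 144·P/γ = 144 × 34.9 / 62.4 = 80.54 ft.
Total head at MW-4: h = z + ψ = 119.83 + 80.54 = 200.37 ft.
Total head at MW-9: h = 188.50 ft (water level in the piezometer is the total head).
Head difference: h(MW-4) − h(MW-9) = 200.37 − 188.50 = 11.87 ft.
Hydraulic gradient: i = |Δh| / L = 11.87 / 3337 = 0.00356.
Flow is from higher to lower head: from MW-4 toward MW-9, i.e. toward the south-east.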